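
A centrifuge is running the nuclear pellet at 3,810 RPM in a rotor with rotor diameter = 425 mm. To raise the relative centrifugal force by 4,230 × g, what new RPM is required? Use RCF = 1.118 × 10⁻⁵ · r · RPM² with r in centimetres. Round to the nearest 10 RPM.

r = 425 mm / 2 = 212.5 mm = 21.25 cm
Current RCF = 1.118 × 10⁻⁵ × 21.25 × (3810)² = 1.118 × 10⁻⁵ × 21.25 × 14,516,100 ≈ 3,448.7 × g
Target RCF = 3,448.7 + 4,230 = 7,678.7 × g
N² = 7,678.7 / (23.7575 × 10⁻⁵) = 32,321,162
N ≈ √32,321,162 ≈ 5,685.2

≈ 5690 RPM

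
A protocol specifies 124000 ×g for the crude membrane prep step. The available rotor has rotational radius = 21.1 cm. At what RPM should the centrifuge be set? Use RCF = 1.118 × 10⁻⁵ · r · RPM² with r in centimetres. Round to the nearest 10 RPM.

≈ 22930 RPM

124,000 = 1.118 × 10⁻⁵ × 21.1 × N²
N² = 124,000 / (23.5898 × 10⁻⁵) = 525,650,917
N ≈ √525,650,917 ≈ 22,927.1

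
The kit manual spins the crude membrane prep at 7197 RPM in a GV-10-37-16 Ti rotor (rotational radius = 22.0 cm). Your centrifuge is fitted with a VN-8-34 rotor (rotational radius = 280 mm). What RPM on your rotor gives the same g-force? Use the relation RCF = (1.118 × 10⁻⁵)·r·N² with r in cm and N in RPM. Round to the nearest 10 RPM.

6380 RPM

RCF_original = 1.118 × 10⁻⁵ × 22 × (7197)² = 1.118 × 10⁻⁵ × 22 × 51,796,809 ≈ 12,739.9 × g
Your rotor: r = 280 mm = 28.0 cm
12,739.9 = 1.118 × 10⁻⁵ × 28 × N²
N² = 12,739.9 / (31.304 × 10⁻⁵) = 40,697,355
N ≈ √40,697,355 ≈ 6,379.4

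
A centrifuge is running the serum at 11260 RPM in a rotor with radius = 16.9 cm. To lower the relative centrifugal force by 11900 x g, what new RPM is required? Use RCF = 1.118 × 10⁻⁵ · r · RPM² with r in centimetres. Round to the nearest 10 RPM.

Current RCF = 1.118 × 10⁻⁵ × 16.9 × (11260)² = 1.118 × 10⁻⁵ × 16.9 × 126,787,600 ≈ 23,955.5 × g
Target RCF = 23,955.5 − 11,900 = 12,055.5 × g
N² = 12,055.5 / (18.8942 × 10⁻⁵) = 63,805,295
N ≈ √63,805,295 ≈ 7,987.8

≈ 7990 RPM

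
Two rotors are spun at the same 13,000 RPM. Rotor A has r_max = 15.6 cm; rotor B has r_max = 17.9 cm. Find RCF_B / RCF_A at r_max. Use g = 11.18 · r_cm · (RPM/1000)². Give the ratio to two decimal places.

At fixed N, RCF ∝ r, so RCF_B/RCF_A = r_B/r_A = 17.9 / 15.6 = 1.1474.

1.15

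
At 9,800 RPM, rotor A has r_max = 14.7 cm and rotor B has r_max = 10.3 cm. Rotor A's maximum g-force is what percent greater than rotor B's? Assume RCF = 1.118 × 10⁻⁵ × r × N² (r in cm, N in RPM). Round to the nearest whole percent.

43%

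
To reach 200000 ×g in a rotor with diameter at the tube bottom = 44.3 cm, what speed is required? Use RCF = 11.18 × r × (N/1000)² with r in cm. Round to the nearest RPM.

r = 44.3 / 2 = 22.15 cm
200,000 = 11.18 × 22.15 × (N/1000)²
(N/1000)² = 200,000 / 247.637 = 807.6338
N = 1000 × √807.6338 ≈ 28,418.9

28419 RPM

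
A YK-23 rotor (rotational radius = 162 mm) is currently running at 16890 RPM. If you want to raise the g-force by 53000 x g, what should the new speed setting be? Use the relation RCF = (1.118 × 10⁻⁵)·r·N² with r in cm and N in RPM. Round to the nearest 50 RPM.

r = 162 mm = 16.2 cm
Current RCF = 1.118 × 10⁻⁵ × 16.2 × (16890)² = 1.118 × 10⁻⁵ × 16.2 × 285,272,100 ≈ 51,667.3 × g
Target RCF = 51,667.3 + 53,000 = 104,667.3 × g
N² = 104,667.3 / (18.1116 × 10⁻⁵) = 577,902,008
N ≈ √577,902,008 ≈ 24,039.6

≈ 24050 RPM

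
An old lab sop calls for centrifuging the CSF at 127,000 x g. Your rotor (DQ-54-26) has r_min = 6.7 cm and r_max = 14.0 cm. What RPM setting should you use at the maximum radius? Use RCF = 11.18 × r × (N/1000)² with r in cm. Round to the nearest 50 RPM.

28500 RPM

Use r_max = 14.0 cm.
RCF = 11.18 × r × (N/1000)²
127,000 = 11.18 × 14 × (N/1000)²
(N/1000)² = 127,000 / 156.52 = 811.3979
N = 1000 × √811.3979 ≈ 28,485.0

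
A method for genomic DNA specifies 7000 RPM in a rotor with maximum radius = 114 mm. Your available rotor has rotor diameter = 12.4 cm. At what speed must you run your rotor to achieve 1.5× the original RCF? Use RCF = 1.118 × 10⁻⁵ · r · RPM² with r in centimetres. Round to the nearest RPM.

≈ 11625 RPM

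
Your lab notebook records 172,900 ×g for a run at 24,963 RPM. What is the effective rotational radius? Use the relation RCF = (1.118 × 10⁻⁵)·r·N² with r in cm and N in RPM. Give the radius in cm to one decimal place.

172900 = 1.118 × 10⁻⁵ × r × (24963)²
r = 172900 / (1.118 × 10⁻⁵ × 623,151,369) = 172900 / 6966.832 ≈ 24.818 cm

≈ 24.8 cm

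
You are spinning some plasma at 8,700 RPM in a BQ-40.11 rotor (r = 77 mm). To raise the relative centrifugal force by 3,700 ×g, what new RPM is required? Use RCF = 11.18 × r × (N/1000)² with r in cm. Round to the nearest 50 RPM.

r = 77 mm = 7.7 cm
Current RCF = 11.18 × 7.7 × (8.7)² = 11.18 × 7.7 × 75.69 ≈ 6,515.8 × g
Target RCF = 6,515.8 + 3,700 = 10,215.8 × g
(N/1000)² = 10,215.8 / 86.086 = 118.6697
N = 1000 × √118.6697 ≈ 10,893.6

10900 RPM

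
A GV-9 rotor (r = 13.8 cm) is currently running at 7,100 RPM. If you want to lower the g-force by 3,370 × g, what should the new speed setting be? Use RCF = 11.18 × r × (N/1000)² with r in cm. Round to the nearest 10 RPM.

≈ 5340 RPM

Current RCF = 11.18 × 13.8 × (7.1)² = 11.18 × 13.8 × 50.41 ≈ 7,777.5 × g
Target RCF = 7,777.5 − 3,370 = 4,407.5 × g
(N/1000)² = 4,407.5 / 154.284 = 28.56745
N = 1000 × √28.56745 ≈ 5,344.9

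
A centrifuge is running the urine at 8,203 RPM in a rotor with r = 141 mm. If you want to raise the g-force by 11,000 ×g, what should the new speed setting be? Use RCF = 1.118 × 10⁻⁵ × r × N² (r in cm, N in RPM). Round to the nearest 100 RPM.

r = 141 mm = 14.1 cm
Current RCF = 1.118 × 10⁻⁵ × 14.1 × (8203)² = 1.118 × 10⁻⁵ × 14.1 × 67,289,209 ≈ 10,607.3 × g
Target RCF = 10,607.3 + 11,000 = 21,607.3 × g
N² = 21,607.3 / (15.7638 × 10⁻⁵) = 137,069,108
N ≈ √137,069,108 ≈ 11,707.7

≈ 11700 RPM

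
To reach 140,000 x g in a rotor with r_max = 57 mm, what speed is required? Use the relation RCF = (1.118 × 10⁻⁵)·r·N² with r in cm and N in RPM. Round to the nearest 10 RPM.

r = 57 mm = 5.7 cm
140,000 = 1.118 × 10⁻⁵ × 5.7 × N²
N² = 140,000 / (6.3726 × 10⁻⁵) = 2,196,905,502
N ≈ √2,196,905,502 ≈ 46,871.2

46870 RPM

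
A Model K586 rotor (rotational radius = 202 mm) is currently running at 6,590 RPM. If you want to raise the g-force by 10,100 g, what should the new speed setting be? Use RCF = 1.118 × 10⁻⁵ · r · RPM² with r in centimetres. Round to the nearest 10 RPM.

9390 RPM

r = 202 mm = 20.2 cm
Current RCF = 1.118 × 10⁻⁵ × 20.2 × (6590)² = 1.118 × 10⁻⁵ × 20.2 × 43,428,100 ≈ 9,807.6 × g
Target RCF = 9,807.6 + 10,100 = 19,907.6 × g
N² = 19,907.6 / (22.5836 × 10⁻⁵) = 88,150,693
N ≈ √88,150,693 ≈ 9,388.9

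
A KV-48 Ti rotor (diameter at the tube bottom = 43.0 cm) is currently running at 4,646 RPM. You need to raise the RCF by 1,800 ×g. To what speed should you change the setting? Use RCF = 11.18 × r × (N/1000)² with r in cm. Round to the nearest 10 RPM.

r = 43.0 / 2 = 21.5 cm
Current RCF = 11.18 × 21.5 × (4.646)² = 11.18 × 21.5 × 21.585316 ≈ 5,188.5 × g
Target RCF = 5,188.5 + 1,800 = 6,988.5 × g
(N/1000)² = 6,988.5 / 240.37 = 29.07393
N = 1000 × √29.07393 ≈ 5,392.0

5390 RPM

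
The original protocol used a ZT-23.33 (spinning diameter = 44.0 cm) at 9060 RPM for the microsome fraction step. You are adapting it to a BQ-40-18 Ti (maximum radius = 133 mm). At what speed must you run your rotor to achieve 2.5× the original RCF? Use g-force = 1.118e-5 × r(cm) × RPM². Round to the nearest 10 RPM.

≈ 18420 RPM

Original rotor: r = 44.0 / 2 = 22 cm
RCF_original = 1.118 × 10⁻⁵ × 22 × (9060)² = 1.118 × 10⁻⁵ × 22 × 82,083,600 ≈ 20,189.3 × g
Target RCF = 2.5 × 20,189.3 ≈ 50,473.2 × g
Your rotor: r = 133 mm = 13.3 cm
50,473.2 = 1.118 × 10⁻⁵ × 13.3 × N²
N² = 50,473.2 / (14.8694 × 10⁻⁵) = 339,443,421
N ≈ √339,443,421 ≈ 18,424.0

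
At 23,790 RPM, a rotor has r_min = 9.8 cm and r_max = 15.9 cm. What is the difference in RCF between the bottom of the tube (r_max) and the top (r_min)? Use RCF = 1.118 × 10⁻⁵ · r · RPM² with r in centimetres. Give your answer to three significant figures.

RCF_max = 1.118 × 10⁻⁵ × 15.9 × (23790)² = 1.118 × 10⁻⁵ × 15.9 × 565,964,100 ≈ 100,606.9 × g
RCF_min = 1.118 × 10⁻⁵ × 9.8 × (23790)² = 1.118 × 10⁻⁵ × 9.8 × 565,964,100 ≈ 62,009.3 × g
ΔRCF = 100,606.9 − 62,009.3 = 38,597.6

38600 ×g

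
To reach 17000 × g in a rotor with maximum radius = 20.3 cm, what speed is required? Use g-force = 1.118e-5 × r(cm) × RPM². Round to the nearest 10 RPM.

≈ 8650 RPM

RCF = 1.118 × 10⁻⁵ × r × N²
17,000 = 1.118 × 10⁻⁵ × 20.3 × N²
N² = 17,000 / (22.6954 × 10⁻⁵) = 74,905,047
N ≈ √74,905,047 ≈ 8,654.8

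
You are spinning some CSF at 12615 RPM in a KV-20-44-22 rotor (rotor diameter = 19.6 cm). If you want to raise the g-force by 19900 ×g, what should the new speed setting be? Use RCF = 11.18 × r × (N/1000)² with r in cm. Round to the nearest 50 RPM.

≈ 18450 RPM

r = 19.6 / 2 = 9.8 cm
Current RCF = 11.18 × 9.8 × (12.615)² = 11.18 × 9.8 × 159.138225 ≈ 17,435.8 × g
Target RCF = 17,435.8 + 19,900 = 37,335.8 × g
(N/1000)² = 37,335.8 / 109.564 = 340.767
N = 1000 × √340.767 ≈ 18,459.9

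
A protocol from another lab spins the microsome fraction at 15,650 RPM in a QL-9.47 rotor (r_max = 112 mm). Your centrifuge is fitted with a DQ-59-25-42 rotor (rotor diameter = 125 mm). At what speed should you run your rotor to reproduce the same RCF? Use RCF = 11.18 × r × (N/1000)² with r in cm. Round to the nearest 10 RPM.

20950 RPM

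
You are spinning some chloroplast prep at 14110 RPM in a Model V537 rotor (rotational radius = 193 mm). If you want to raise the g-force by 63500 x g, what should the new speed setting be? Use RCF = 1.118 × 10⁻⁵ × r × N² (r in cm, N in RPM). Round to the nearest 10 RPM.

r = 193 mm = 19.3 cm
Current RCF = 1.118 × 10⁻⁵ × 19.3 × (14110)² = 1.118 × 10⁻⁵ × 19.3 × 199,092,100 ≈ 42,958.9 × g
Target RCF = 42,958.9 + 63,500 = 106,458.9 × g
N² = 106,458.9 / (21.5774 × 10⁻⁵) = 493,381,501
N ≈ √493,381,501 ≈ 22,212.2

N₂ ≈ 22210 RPM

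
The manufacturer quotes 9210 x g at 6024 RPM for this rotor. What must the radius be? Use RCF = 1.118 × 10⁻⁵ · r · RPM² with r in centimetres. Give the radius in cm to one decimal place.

22.7 cm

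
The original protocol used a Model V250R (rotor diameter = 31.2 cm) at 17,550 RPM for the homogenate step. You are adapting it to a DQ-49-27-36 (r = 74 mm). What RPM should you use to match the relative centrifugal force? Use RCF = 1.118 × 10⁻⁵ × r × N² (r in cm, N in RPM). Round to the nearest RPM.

Original rotor: r = 31.2 / 2 = 15.6 cm
RCF = 1.118 × 10⁻⁵ × r × N²
RCF_original = 1.118 × 10⁻⁵ × 15.6 × (17550)² = 1.118 × 10⁻⁵ × 15.6 × 308,002,500 ≈ 53,718.1 × g
Your rotor: r = 74 mm = 7.4 cm
53,718.1 = 1.118 × 10⁻⁵ × 7.4 × N²
N² = 53,718.1 / (8.2732 × 10⁻⁵) = 649,302,567
N ≈ √649,302,567 ≈ 25,481.4

≈ 25481 RPM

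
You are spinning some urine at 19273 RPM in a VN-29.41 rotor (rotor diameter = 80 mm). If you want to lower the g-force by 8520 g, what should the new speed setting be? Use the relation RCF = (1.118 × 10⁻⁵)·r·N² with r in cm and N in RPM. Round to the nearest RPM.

r = 80 mm / 2 = 40 mm = 4 cm
Current RCF = 1.118 × 10⁻⁵ × 4 × (19273)² = 1.118 × 10⁻⁵ × 4 × 371,448,529 ≈ 16,611.2 × g
Target RCF = 16,611.2 − 8,520 = 8,091.2 × g
N² = 8,091.2 / (4.472 × 10⁻⁵) = 180,930,233
N ≈ √180,930,233 ≈ 13,451.0

13451 RPM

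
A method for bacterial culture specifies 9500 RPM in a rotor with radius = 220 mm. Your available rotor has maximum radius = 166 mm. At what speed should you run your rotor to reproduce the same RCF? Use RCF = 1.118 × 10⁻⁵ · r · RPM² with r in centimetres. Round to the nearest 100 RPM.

10900 RPM

Original rotor: r = 220 mm = 22.0 cm
RCF_original = 1.118 × 10⁻⁵ × 22 × (9500)² = 1.118 × 10⁻⁵ × 22 × 90,250,000 ≈ 22,197.9 × g
Your rotor: r = 166 mm = 16.6 cm
22,197.9 = 1.118 × 10⁻⁵ × 16.6 × N²
N² = 22,197.9 / (18.5588 × 10⁻⁵) = 119,608,488
N ≈ √119,608,488 ≈ 10,936.6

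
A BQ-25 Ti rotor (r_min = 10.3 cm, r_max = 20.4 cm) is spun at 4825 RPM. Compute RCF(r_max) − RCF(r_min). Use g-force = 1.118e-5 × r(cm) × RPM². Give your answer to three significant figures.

RCF_max = 1.118 × 10⁻⁵ × 20.4 × (4825)² = 1.118 × 10⁻⁵ × 20.4 × 23,280,625 ≈ 5,309.7 × g
RCF_min = 1.118 × 10⁻⁵ × 10.3 × (4825)² = 1.118 × 10⁻⁵ × 10.3 × 23,280,625 ≈ 2,680.9 × g
ΔRCF = 5,309.7 − 2,680.9 = 2,628.8

2630 ×g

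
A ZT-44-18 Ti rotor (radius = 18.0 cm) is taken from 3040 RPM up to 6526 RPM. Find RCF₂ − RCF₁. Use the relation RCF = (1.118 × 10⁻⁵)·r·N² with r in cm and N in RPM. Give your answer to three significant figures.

RCF₁ = 1.118 × 10⁻⁵ × 18 × (3040)² = 1.118 × 10⁻⁵ × 18 × 9,241,600 ≈ 1,859.8 × g
RCF₂ = 1.118 × 10⁻⁵ × 18 × (6526)² = 1.118 × 10⁻⁵ × 18 × 42,588,676 ≈ 8,570.5 × g
Increase = 8,570.5 − 1,859.8 = 6,710.7

6710 g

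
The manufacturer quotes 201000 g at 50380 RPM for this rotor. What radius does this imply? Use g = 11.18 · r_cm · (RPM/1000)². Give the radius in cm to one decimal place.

r ≈ 7.1 cm

201000 = 11.18 × r × (50.38)²
r = 201000 / (11.18 × 2538.1444) = 201000 / 28376.45 ≈ 7.083 cm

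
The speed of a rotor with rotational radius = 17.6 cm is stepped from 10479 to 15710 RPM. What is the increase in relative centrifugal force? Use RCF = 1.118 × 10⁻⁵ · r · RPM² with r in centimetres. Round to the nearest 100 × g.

RCF₁ = 1.118 × 10⁻⁵ × 17.6 × (10479)² = 1.118 × 10⁻⁵ × 17.6 × 109,809,441 ≈ 21,607 × g
RCF₂ = 1.118 × 10⁻⁵ × 17.6 × (15710)² = 1.118 × 10⁻⁵ × 17.6 × 246,804,100 ≈ 48,563.1 × g
Increase = 48,563.1 − 21,607 = 26,956.1

27000 ×g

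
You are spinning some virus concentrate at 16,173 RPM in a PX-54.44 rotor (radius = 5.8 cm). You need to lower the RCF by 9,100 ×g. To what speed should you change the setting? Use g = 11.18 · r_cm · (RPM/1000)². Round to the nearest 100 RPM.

Current RCF = 11.18 × 5.8 × (16.173)² = 11.18 × 5.8 × 261.565929 ≈ 16,961 × g
Target RCF = 16,961 − 9,100 = 7,861 × g
(N/1000)² = 7,861 / 64.844 = 121.2294
N = 1000 × √121.2294 ≈ 11,010.4

11000 RPM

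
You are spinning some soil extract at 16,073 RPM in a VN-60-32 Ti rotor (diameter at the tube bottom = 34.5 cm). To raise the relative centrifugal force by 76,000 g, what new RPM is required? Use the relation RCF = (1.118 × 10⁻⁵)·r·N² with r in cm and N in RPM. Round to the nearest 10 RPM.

r = 34.5 / 2 = 17.25 cm
Current RCF = 1.118 × 10⁻⁵ × 17.25 × (16073)² = 1.118 × 10⁻⁵ × 17.25 × 258,341,329 ≈ 49,822.4 × g
Target RCF = 49,822.4 + 76,000 = 125,822.4 × g
N² = 125,822.4 / (19.2855 × 10⁻⁵) = 652,419,694
N ≈ √652,419,694 ≈ 25,542.5

25540 RPM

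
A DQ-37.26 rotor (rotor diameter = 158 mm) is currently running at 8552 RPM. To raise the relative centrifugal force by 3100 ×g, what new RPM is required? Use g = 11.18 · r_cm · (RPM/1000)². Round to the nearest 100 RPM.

N₂ ≈ 10400 RPM

r = 158 mm / 2 = 79 mm = 7.9 cm
Current RCF = 11.18 × 7.9 × (8.552)² = 11.18 × 7.9 × 73.136704 ≈ 6,459.6 × g
Target RCF = 6,459.6 + 3,100 = 9,559.6 × g
(N/1000)² = 9,559.6 / 88.322 = 108.2358
N = 1000 × √108.2358 ≈ 10,403.6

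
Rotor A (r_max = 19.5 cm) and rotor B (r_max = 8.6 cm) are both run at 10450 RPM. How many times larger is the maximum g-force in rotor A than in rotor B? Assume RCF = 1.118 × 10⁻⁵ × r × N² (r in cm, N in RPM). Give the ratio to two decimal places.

2.27

At fixed N, RCF ∝ r, so RCF_A/RCF_B = r_A/r_B = 19.5 / 8.6 = 2.2674.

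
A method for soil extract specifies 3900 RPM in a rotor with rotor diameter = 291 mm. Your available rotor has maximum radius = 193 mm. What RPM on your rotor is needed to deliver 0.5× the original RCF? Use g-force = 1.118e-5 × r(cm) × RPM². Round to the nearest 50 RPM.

2400 RPM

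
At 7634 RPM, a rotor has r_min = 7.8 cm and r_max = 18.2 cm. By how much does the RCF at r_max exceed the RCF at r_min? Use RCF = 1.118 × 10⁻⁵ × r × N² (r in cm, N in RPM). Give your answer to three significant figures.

RCF_max = 1.118 × 10⁻⁵ × 18.2 × (7634)² = 1.118 × 10⁻⁵ × 18.2 × 58,277,956 ≈ 11,858.2 × g
RCF_min = 1.118 × 10⁻⁵ × 7.8 × (7634)² = 1.118 × 10⁻⁵ × 7.8 × 58,277,956 ≈ 5,082.1 × g
ΔRCF = 11,858.2 − 5,082.1 = 6,776.1

≈ 6780 x g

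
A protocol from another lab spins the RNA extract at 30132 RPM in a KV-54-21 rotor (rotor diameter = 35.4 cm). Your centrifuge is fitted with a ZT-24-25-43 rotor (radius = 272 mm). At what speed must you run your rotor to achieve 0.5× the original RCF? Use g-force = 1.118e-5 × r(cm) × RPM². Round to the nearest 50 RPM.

Original rotor: r = 35.4 / 2 = 17.7 cm
RCF_original = 1.118 × 10⁻⁵ × 17.7 × (30132)² = 1.118 × 10⁻⁵ × 17.7 × 907,937,424 ≈ 179,668.1 × g
Target RCF = 0.5 × 179,668.1 ≈ 89,834.1 × g
Your rotor: r = 272 mm = 27.2 cm
89,834.1 = 1.118 × 10⁻⁵ × 27.2 × N²
N² = 89,834.1 / (30.4096 × 10⁻⁵) = 295,413,619
N ≈ √295,413,619 ≈ 17,187.6

17200 RPM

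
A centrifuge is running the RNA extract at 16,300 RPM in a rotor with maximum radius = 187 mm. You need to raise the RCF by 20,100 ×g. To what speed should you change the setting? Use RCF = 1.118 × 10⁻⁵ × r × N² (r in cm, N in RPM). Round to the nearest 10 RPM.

r = 187 mm = 18.7 cm
Current RCF = 1.118 × 10⁻⁵ × 18.7 × (16300)² = 1.118 × 10⁻⁵ × 18.7 × 265,690,000 ≈ 55,546.7 × g
Target RCF = 55,546.7 + 20,100 = 75,646.7 × g
N² = 75,646.7 / (20.9066 × 10⁻⁵) = 361,831,670
N ≈ √361,831,670 ≈ 19,021.9

≈ 19020 RPM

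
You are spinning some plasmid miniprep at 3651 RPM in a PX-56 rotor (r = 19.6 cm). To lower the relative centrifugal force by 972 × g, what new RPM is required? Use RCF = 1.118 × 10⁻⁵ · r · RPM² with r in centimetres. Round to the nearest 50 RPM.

≈ 3000 RPM

Current RCF = 1.118 × 10⁻⁵ × 19.6 × (3651)² = 1.118 × 10⁻⁵ × 19.6 × 13,329,801 ≈ 2,920.9 × g
Target RCF = 2,920.9 − 972 = 1,948.9 × g
N² = 1,948.9 / (21.9128 × 10⁻⁵) = 8,893,889
N ≈ √8,893,889 ≈ 2,982.3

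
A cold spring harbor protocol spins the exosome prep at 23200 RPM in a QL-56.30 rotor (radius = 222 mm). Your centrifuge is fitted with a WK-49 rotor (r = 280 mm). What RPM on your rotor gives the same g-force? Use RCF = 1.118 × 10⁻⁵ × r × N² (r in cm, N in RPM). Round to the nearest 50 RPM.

20650 RPM

Original rotor: r = 222 mm = 22.2 cm
RCF_original = 1.118 × 10⁻⁵ × 22.2 × (23200)² = 1.118 × 10⁻⁵ × 22.2 × 538,240,000 ≈ 133,589 × g
Your rotor: r = 280 mm = 28.0 cm
133,589 = 1.118 × 10⁻⁵ × 28 × N²
N² = 133,589 / (31.304 × 10⁻⁵) = 426,747,381
N ≈ √426,747,381 ≈ 20,657.9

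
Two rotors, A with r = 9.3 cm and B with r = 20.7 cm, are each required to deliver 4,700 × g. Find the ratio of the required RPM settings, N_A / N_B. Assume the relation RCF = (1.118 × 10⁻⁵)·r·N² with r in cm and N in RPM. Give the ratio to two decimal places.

At fixed RCF, N ∝ 1/√r, so N_A/N_B = √(r_B/r_A) = √(20.7/9.3) = √2.225806 = 1.4919.

1.49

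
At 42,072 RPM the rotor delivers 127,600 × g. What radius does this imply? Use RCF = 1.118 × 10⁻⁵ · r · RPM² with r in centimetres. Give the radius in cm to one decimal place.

≈ 6.4 cm

RCF = 1.118 × 10⁻⁵ × r × N²
127600 = 1.118 × 10⁻⁵ × r × (42072)²
r = 127600 / (1.118 × 10⁻⁵ × 1,770,053,184) = 127600 / 19789.19 ≈ 6.448 cm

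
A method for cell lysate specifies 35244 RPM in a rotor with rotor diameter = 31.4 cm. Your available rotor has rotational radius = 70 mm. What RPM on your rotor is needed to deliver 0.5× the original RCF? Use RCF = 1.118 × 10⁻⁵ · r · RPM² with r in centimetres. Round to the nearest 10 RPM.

Original rotor: r = 31.4 / 2 = 15.7 cm
RCF_original = 1.118 × 10⁻⁵ × 15.7 × (35244)² = 1.118 × 10⁻⁵ × 15.7 × 1,242,139,536 ≈ 218,027.8 × g
Target RCF = 0.5 × 218,027.8 ≈ 109,013.9 × g
Your rotor: r = 70 mm = 7.0 cm
109,013.9 = 1.118 × 10⁻⁵ × 7 × N²
N² = 109,013.9 / (7.826 × 10⁻⁵) = 1,392,970,866
N ≈ √1,392,970,866 ≈ 37,322.5

≈ 37320 RPM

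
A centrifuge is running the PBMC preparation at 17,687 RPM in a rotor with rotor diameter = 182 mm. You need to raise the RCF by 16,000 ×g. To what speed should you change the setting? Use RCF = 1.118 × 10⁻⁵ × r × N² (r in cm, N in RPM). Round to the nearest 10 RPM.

r = 182 mm / 2 = 91 mm = 9.1 cm
Current RCF = 1.118 × 10⁻⁵ × 9.1 × (17687)² = 1.118 × 10⁻⁵ × 9.1 × 312,829,969 ≈ 31,826.7 × g
Target RCF = 31,826.7 + 16,000 = 47,826.7 × g
N² = 47,826.7 / (10.1738 × 10⁻⁵) = 470,096,719
N ≈ √470,096,719 ≈ 21,681.7

N₂ ≈ 21680 RPM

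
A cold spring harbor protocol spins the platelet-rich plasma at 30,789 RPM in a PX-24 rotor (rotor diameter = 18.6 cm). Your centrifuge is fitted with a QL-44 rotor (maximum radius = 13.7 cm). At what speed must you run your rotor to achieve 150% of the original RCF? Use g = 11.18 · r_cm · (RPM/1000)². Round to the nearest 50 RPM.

Original rotor: r = 18.6 / 2 = 9.3 cm
RCF = 11.18 × r × (N/1000)²
RCF_original = 11.18 × 9.3 × (30.789)² = 11.18 × 9.3 × 947.962521 ≈ 98,563.5 × g
Target RCF = 1.5 × 98,563.5 ≈ 147,845.2 × g
147,845.2 = 11.18 × 13.7 × (N/1000)²
(N/1000)² = 147,845.2 / 153.166 = 965.2612
N = 1000 × √965.2612 ≈ 31,068.7

31050 RPM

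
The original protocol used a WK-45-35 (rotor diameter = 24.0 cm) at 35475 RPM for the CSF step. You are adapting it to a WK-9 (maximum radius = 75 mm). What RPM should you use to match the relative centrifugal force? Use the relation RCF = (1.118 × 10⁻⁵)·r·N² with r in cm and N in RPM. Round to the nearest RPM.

≈ 44873 RPM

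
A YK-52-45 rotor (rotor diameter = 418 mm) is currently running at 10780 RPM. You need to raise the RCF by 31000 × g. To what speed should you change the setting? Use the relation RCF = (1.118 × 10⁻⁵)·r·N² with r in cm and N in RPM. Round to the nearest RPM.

15776 RPM

r = 418 mm / 2 = 209 mm = 20.9 cm
Current RCF = 1.118 × 10⁻⁵ × 20.9 × (10780)² = 1.118 × 10⁻⁵ × 20.9 × 116,208,400 ≈ 27,153.5 × g
Target RCF = 27,153.5 + 31,000 = 58,153.5 × g
N² = 58,153.5 / (23.3662 × 10⁻⁵) = 248,878,722
N ≈ √248,878,722 ≈ 15,775.9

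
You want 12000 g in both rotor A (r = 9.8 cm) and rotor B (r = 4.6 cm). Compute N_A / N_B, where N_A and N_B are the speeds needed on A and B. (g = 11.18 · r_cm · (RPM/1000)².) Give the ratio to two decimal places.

0.69

At fixed RCF, N ∝ 1/√r, so N_A/N_B = √(r_B/r_A) = √(4.6/9.8) = √0.469388 = 0.6851.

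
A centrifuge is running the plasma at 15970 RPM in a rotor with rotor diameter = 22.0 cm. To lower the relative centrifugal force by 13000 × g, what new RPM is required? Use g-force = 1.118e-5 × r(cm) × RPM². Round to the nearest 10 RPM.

N₂ ≈ 12220 RPM

r = 22.0 / 2 = 11 cm
Current RCF = 1.118 × 10⁻⁵ × 11 × (15970)² = 1.118 × 10⁻⁵ × 11 × 255,040,900 ≈ 31,364.9 × g
Target RCF = 31,364.9 − 13,000 = 18,364.9 × g
N² = 18,364.9 / (12.298 × 10⁻⁵) = 149,332,412
N ≈ √149,332,412 ≈ 12,220.2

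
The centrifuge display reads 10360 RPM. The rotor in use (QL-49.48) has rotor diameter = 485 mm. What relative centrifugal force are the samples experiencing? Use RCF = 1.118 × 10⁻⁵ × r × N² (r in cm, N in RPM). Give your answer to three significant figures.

r = 485 mm / 2 = 242.5 mm = 24.25 cm
RCF = 1.118 × 10⁻⁵ × 24.25 × (10360)² = 1.118 × 10⁻⁵ × 24.25 × 107,329,600 ≈ 29,098.7 × g

≈ 29100 g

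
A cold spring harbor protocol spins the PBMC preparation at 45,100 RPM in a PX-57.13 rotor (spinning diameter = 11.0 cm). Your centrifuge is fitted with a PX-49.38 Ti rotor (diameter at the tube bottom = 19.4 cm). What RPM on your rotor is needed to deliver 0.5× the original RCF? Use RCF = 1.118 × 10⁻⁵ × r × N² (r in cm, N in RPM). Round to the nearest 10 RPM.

24010 RPM

Original rotor: r = 11.0 / 2 = 5.5 cm
RCF = 1.118 × 10⁻⁵ × r × N²
RCF_original = 1.118 × 10⁻⁵ × 5.5 × (45100)² = 1.118 × 10⁻⁵ × 5.5 × 2,034,010,000 ≈ 125,071.3 × g
Target RCF = 0.5 × 125,071.3 ≈ 62,535.7 × g
Your rotor: r = 19.4 / 2 = 9.7 cm
62,535.7 = 1.118 × 10⁻⁵ × 9.7 × N²
N² = 62,535.7 / (10.8446 × 10⁻⁵) = 576,652,896
N ≈ √576,652,896 ≈ 24,013.6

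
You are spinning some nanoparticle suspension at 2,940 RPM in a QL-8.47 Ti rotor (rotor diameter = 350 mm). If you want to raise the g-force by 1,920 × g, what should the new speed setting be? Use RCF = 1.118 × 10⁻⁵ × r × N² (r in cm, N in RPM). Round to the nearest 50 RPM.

N₂ ≈ 4300 RPM

r = 350 mm / 2 = 175 mm = 17.5 cm
Current RCF = 1.118 × 10⁻⁵ × 17.5 × (2940)² = 1.118 × 10⁻⁵ × 17.5 × 8,643,600 ≈ 1,691.1 × g
Target RCF = 1,691.1 + 1,920 = 3,611.1 × g
N² = 3,611.1 / (19.565 × 10⁻⁵) = 18,456,938
N ≈ √18,456,938 ≈ 4,296.2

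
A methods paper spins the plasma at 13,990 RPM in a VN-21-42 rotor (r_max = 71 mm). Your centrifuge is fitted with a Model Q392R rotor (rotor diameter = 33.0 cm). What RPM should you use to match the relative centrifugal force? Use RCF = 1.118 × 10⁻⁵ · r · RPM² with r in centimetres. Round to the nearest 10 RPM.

≈ 9180 RPM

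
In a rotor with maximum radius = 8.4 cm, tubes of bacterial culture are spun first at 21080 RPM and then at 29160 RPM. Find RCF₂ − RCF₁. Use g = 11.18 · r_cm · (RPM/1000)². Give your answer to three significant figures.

38100 x g

RCF₁ = 11.18 × 8.4 × (21.08)² = 11.18 × 8.4 × 444.3664 ≈ 41,731.3 × g
RCF₂ = 11.18 × 8.4 × (29.16)² = 11.18 × 8.4 × 850.3056 ≈ 79,853.9 × g
Increase = 79,853.9 − 41,731.3 = 38,122.6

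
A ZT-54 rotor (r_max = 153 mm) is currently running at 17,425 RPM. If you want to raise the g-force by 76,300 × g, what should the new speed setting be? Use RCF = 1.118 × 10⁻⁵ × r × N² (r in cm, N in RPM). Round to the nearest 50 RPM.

r = 153 mm = 15.3 cm
Current RCF = 1.118 × 10⁻⁵ × 15.3 × (17425)² = 1.118 × 10⁻⁵ × 15.3 × 303,630,625 ≈ 51,937.2 × g
Target RCF = 51,937.2 + 76,300 = 128,237.2 × g
N² = 128,237.2 / (17.1054 × 10⁻⁵) = 749,688,402
N ≈ √749,688,402 ≈ 27,380.4

27400 RPM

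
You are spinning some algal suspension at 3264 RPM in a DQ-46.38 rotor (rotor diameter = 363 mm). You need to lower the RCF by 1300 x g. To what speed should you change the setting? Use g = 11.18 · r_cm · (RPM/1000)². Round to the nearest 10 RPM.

2060 RPM

r = 363 mm / 2 = 181.5 mm = 18.15 cm
Current RCF = 11.18 × 18.15 × (3.264)² = 11.18 × 18.15 × 10.653696 ≈ 2,161.8 × g
Target RCF = 2,161.8 − 1,300 = 861.8 × g
(N/1000)² = 861.8 / 202.917 = 4.247057
N = 1000 × √4.247057 ≈ 2,060.8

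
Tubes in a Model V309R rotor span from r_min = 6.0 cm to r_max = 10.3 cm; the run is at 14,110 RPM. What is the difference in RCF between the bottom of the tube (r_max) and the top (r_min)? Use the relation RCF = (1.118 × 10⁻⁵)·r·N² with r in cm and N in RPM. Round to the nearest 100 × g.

≈ 9600 g

RCF_max = 1.118 × 10⁻⁵ × 10.3 × (14110)² = 1.118 × 10⁻⁵ × 10.3 × 199,092,100 ≈ 22,926.3 × g
RCF_min = 1.118 × 10⁻⁵ × 6 × (14110)² = 1.118 × 10⁻⁵ × 6 × 199,092,100 ≈ 13,355.1 × g
ΔRCF = 22,926.3 − 13,355.1 = 9,571.2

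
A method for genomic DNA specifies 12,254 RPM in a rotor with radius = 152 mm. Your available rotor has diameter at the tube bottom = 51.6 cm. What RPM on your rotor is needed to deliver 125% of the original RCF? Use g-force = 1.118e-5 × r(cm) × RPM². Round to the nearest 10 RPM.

≈ 10520 RPM

Original rotor: r = 152 mm = 15.2 cm
RCF_original = 1.118 × 10⁻⁵ × 15.2 × (12254)² = 1.118 × 10⁻⁵ × 15.2 × 150,160,516 ≈ 25,517.7 × g
Target RCF = 1.25 × 25,517.7 ≈ 31,897.1 × g
Your rotor: r = 51.6 / 2 = 25.8 cm
31,897.1 = 1.118 × 10⁻⁵ × 25.8 × N²
N² = 31,897.1 / (28.8444 × 10⁻⁵) = 110,583,337
N ≈ √110,583,337 ≈ 10,515.9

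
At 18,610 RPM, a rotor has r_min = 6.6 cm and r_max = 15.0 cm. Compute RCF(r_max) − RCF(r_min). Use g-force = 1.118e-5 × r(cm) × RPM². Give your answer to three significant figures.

ΔRCF ≈ 32500 g

RCF_max = 1.118 × 10⁻⁵ × 15 × (18610)² = 1.118 × 10⁻⁵ × 15 × 346,332,100 ≈ 58,079.9 × g
RCF_min = 1.118 × 10⁻⁵ × 6.6 × (18610)² = 1.118 × 10⁻⁵ × 6.6 × 346,332,100 ≈ 25,555.2 × g
ΔRCF = 58,079.9 − 25,555.2 = 32,524.7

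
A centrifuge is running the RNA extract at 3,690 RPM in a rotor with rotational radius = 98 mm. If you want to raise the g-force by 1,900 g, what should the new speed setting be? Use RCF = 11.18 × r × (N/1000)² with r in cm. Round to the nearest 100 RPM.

N₂ ≈ 5600 RPM

r = 98 mm = 9.8 cm
Current RCF = 11.18 × 9.8 × (3.69)² = 11.18 × 9.8 × 13.6161 ≈ 1,491.8 × g
Target RCF = 1,491.8 + 1,900 = 3,391.8 × g
(N/1000)² = 3,391.8 / 109.564 = 30.95725
N = 1000 × √30.95725 ≈ 5,563.9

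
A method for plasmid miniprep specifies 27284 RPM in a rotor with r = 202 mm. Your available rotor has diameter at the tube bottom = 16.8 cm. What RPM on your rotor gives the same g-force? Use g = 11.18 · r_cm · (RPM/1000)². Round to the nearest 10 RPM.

42310 RPM

Original rotor: r = 202 mm = 20.2 cm
RCF_original = 11.18 × 20.2 × (27.284)² = 11.18 × 20.2 × 744.416656 ≈ 168,116.1 × g
Your rotor: r = 16.8 / 2 = 8.4 cm
168,116.1 = 11.18 × 8.4 × (N/1000)²
(N/1000)² = 168,116.1 / 93.912 = 1790.145
N = 1000 × √1790.145 ≈ 42,310.1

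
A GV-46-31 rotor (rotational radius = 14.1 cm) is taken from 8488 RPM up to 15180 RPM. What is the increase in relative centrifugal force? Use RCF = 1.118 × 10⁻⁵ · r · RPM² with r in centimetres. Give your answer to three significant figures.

25000 ×g

RCF₁ = 1.118 × 10⁻⁵ × 14.1 × (8488)² = 1.118 × 10⁻⁵ × 14.1 × 72,046,144 ≈ 11,357.2 × g
RCF₂ = 1.118 × 10⁻⁵ × 14.1 × (15180)² = 1.118 × 10⁻⁵ × 14.1 × 230,432,400 ≈ 36,324.9 × g
Increase = 36,324.9 − 11,357.2 = 24,967.7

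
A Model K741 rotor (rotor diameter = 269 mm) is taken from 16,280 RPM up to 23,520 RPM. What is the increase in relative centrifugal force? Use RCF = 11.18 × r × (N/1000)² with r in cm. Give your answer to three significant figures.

r = 269 mm / 2 = 134.5 mm = 13.45 cm
RCF₁ = 11.18 × 13.45 × (16.28)² = 11.18 × 13.45 × 265.0384 ≈ 39,854.1 × g
RCF₂ = 11.18 × 13.45 × (23.52)² = 11.18 × 13.45 × 553.1904 ≈ 83,183.8 × g
Increase = 83,183.8 − 39,854.1 = 43,329.7

≈ 43300 g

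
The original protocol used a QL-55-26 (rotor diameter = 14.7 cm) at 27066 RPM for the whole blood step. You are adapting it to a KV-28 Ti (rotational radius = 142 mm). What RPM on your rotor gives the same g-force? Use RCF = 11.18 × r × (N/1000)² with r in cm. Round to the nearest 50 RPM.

19450 RPM

Original rotor: r = 14.7 / 2 = 7.35 cm
RCF_original = 11.18 × 7.35 × (27.066)² = 11.18 × 7.35 × 732.568356 ≈ 60,197.3 × g
Your rotor: r = 142 mm = 14.2 cm
60,197.3 = 11.18 × 14.2 × (N/1000)²
(N/1000)² = 60,197.3 / 158.756 = 379.1813
N = 1000 × √379.1813 ≈ 19,472.6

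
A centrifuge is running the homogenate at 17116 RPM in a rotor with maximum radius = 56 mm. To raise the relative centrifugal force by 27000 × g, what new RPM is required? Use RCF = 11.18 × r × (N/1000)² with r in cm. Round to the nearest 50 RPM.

r = 56 mm = 5.6 cm
Current RCF = 11.18 × 5.6 × (17.116)² = 11.18 × 5.6 × 292.957456 ≈ 18,341.5 × g
Target RCF = 18,341.5 + 27,000 = 45,341.5 × g
(N/1000)² = 45,341.5 / 62.608 = 724.2126
N = 1000 × √724.2126 ≈ 26,911.2

N₂ ≈ 26900 RPM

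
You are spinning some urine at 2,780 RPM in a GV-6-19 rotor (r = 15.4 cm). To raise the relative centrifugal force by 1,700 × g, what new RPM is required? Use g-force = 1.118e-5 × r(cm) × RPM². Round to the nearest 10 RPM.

≈ 4200 RPM

Current RCF = 1.118 × 10⁻⁵ × 15.4 × (2780)² = 1.118 × 10⁻⁵ × 15.4 × 7,728,400 ≈ 1,330.6 × g
Target RCF = 1,330.6 + 1,700 = 3,030.6 × g
N² = 3,030.6 / (17.2172 × 10⁻⁵) = 17,602,165
N ≈ √17,602,165 ≈ 4,195.5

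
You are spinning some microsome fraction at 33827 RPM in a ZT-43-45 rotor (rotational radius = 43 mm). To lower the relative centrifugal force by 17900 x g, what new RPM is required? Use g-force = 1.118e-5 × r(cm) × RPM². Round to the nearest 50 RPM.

r = 43 mm = 4.3 cm
Current RCF = 1.118 × 10⁻⁵ × 4.3 × (33827)² = 1.118 × 10⁻⁵ × 4.3 × 1,144,265,929 ≈ 55,009.4 × g
Target RCF = 55,009.4 − 17,900 = 37,109.4 × g
N² = 37,109.4 / (4.8074 × 10⁻⁵) = 771,922,453
N ≈ √771,922,453 ≈ 27,783.5

N₂ ≈ 27800 RPM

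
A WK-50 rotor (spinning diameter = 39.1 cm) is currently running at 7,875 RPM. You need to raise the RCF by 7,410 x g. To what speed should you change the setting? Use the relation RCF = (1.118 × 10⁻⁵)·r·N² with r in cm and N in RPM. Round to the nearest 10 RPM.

r = 39.1 / 2 = 19.55 cm
Current RCF = 1.118 × 10⁻⁵ × 19.55 × (7875)² = 1.118 × 10⁻⁵ × 19.55 × 62,015,625 ≈ 13,554.7 × g
Target RCF = 13,554.7 + 7,410 = 20,964.7 × g
N² = 20,964.7 / (21.8569 × 10⁻⁵) = 95,917,994
N ≈ √95,917,994 ≈ 9,793.8

9790 RPM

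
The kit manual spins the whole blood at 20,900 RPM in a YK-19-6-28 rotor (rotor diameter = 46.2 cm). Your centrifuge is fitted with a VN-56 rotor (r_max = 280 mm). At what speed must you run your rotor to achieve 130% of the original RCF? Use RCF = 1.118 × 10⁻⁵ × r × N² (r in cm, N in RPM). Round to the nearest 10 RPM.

21640 RPM

Original rotor: r = 46.2 / 2 = 23.1 cm
RCF_original = 1.118 × 10⁻⁵ × 23.1 × (20900)² = 1.118 × 10⁻⁵ × 23.1 × 436,810,000 ≈ 112,809.7 × g
Target RCF = 1.3 × 112,809.7 ≈ 146,652.6 × g
Your rotor: r = 280 mm = 28.0 cm
146,652.6 = 1.118 × 10⁻⁵ × 28 × N²
N² = 146,652.6 / (31.304 × 10⁻⁵) = 468,478,789
N ≈ √468,478,789 ≈ 21,644.4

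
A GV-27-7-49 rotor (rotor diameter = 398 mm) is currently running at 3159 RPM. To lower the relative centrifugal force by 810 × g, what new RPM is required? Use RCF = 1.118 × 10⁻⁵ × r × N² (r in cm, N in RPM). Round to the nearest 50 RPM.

r = 398 mm / 2 = 199 mm = 19.9 cm
Current RCF = 1.118 × 10⁻⁵ × 19.9 × (3159)² = 1.118 × 10⁻⁵ × 19.9 × 9,979,281 ≈ 2,220.2 × g
Target RCF = 2,220.2 − 810 = 1,410.2 × g
N² = 1,410.2 / (22.2482 × 10⁻⁵) = 6,338,490
N ≈ √6,338,490 ≈ 2,517.6

≈ 2500 RPM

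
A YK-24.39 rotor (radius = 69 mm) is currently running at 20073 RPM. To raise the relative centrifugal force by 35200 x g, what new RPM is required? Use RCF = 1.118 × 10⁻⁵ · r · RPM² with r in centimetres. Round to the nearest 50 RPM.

r = 69 mm = 6.9 cm
Current RCF = 1.118 × 10⁻⁵ × 6.9 × (20073)² = 1.118 × 10⁻⁵ × 6.9 × 402,925,329 ≈ 31,082.5 × g
Target RCF = 31,082.5 + 35,200 = 66,282.5 × g
N² = 66,282.5 / (7.7142 × 10⁻⁵) = 859,227,140
N ≈ √859,227,140 ≈ 29,312.6

N₂ ≈ 29300 RPM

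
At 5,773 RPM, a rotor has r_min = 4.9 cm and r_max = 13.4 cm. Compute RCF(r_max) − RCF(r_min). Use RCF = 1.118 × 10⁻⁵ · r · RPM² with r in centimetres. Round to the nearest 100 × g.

3200 g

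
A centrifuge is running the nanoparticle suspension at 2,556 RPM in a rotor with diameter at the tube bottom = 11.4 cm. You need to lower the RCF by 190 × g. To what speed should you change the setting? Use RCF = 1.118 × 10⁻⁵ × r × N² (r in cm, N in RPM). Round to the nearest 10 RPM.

r = 11.4 / 2 = 5.7 cm
Current RCF = 1.118 × 10⁻⁵ × 5.7 × (2556)² = 1.118 × 10⁻⁵ × 5.7 × 6,533,136 ≈ 416.3 × g
Target RCF = 416.3 − 190 = 226.3 × g
N² = 226.3 / (6.3726 × 10⁻⁵) = 3,551,141
N ≈ √3,551,141 ≈ 1,884.4

1880 RPM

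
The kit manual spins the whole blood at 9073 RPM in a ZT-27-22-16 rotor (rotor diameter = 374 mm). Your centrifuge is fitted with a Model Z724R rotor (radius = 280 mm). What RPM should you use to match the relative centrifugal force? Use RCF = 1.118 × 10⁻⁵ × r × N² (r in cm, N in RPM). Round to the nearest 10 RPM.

7410 RPM

Original rotor: r = 374 mm / 2 = 187 mm = 18.7 cm
RCF_original = 1.118 × 10⁻⁵ × 18.7 × (9073)² = 1.118 × 10⁻⁵ × 18.7 × 82,319,329 ≈ 17,210.2 × g
Your rotor: r = 280 mm = 28.0 cm
17,210.2 = 1.118 × 10⁻⁵ × 28 × N²
N² = 17,210.2 / (31.304 × 10⁻⁵) = 54,977,639
N ≈ √54,977,639 ≈ 7,414.7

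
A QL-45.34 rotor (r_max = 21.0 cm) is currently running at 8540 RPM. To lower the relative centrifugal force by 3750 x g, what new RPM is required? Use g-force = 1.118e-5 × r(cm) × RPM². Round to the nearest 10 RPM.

N₂ ≈ 7550 RPM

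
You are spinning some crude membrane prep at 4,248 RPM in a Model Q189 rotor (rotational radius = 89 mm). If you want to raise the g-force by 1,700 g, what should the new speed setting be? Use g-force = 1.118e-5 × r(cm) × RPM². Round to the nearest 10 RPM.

r = 89 mm = 8.9 cm
Current RCF = 1.118 × 10⁻⁵ × 8.9 × (4248)² = 1.118 × 10⁻⁵ × 8.9 × 18,045,504 ≈ 1,795.6 × g
Target RCF = 1,795.6 + 1,700 = 3,495.6 × g
N² = 3,495.6 / (9.9502 × 10⁻⁵) = 35,130,952
N ≈ √35,130,952 ≈ 5,927.1

N₂ ≈ 5930 RPM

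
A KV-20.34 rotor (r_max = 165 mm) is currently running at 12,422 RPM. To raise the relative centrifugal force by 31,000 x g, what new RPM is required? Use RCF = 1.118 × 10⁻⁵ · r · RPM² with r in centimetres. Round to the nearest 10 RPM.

≈ 17950 RPM

r = 165 mm = 16.5 cm
Current RCF = 1.118 × 10⁻⁵ × 16.5 × (12422)² = 1.118 × 10⁻⁵ × 16.5 × 154,306,084 ≈ 28,464.8 × g
Target RCF = 28,464.8 + 31,000 = 59,464.8 × g
N² = 59,464.8 / (18.447 × 10⁻⁵) = 322,354,854
N ≈ √322,354,854 ≈ 17,954.2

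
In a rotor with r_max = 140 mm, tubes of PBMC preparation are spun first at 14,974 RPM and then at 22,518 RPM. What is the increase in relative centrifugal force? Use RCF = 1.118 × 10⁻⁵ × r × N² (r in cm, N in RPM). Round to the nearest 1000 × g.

≈ 44000 ×g

r = 140 mm = 14.0 cm
RCF₁ = 1.118 × 10⁻⁵ × 14 × (14974)² = 1.118 × 10⁻⁵ × 14 × 224,220,676 ≈ 35,095 × g
RCF₂ = 1.118 × 10⁻⁵ × 14 × (22518)² = 1.118 × 10⁻⁵ × 14 × 507,060,324 ≈ 79,365.1 × g
Increase = 79,365.1 − 35,095 = 44,270.1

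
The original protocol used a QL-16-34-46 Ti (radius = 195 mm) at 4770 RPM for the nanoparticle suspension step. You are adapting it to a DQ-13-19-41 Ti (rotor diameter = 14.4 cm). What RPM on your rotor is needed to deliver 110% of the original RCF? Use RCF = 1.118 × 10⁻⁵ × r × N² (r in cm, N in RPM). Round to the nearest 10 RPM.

≈ 8230 RPM

Original rotor: r = 195 mm = 19.5 cm
RCF_original = 1.118 × 10⁻⁵ × 19.5 × (4770)² = 1.118 × 10⁻⁵ × 19.5 × 22,752,900 ≈ 4,960.4 × g
Target RCF = 1.1 × 4,960.4 ≈ 5,456.4 × g
Your rotor: r = 14.4 / 2 = 7.2 cm
5,456.4 = 1.118 × 10⁻⁵ × 7.2 × N²
N² = 5,456.4 / (8.0496 × 10⁻⁵) = 67,784,735
N ≈ √67,784,735 ≈ 8,233.1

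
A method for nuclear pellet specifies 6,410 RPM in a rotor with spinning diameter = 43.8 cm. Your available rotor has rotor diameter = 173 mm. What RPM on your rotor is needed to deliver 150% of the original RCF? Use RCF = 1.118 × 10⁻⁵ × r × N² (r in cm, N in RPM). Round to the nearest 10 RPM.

≈ 12490 RPM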